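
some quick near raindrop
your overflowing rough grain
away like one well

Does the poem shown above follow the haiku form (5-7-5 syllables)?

Yes

Line 1: "some quick near raindrop": 1+1+1+2 = 5 ✓
Line 2: "your overflowing rough grain": 1+4+1+1 = 7 ✓
Line 3: "away like one well": 2+1+1+1 = 5 ✓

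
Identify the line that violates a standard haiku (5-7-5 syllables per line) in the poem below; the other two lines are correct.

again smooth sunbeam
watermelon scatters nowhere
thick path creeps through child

The second line

Line 1: again (2), smooth (1), sunbeam (2) → 5 ✓
Line 2: watermelon (4), scatters (2), nowhere (2) → 8 (expected 7)
Line 3: thick (1), path (1), creeps (1), through (1), child (1) → 5 ✓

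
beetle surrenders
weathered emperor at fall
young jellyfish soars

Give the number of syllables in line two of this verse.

7

Line two: "weathered emperor at fall": 2+3+1+1 = 7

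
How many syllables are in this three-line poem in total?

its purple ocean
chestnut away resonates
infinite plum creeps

17

Line 1: its (1), purple (2), ocean (2) → 5
Line 2: chestnut (2), away (2), resonates (3) → 7
Line 3: infinite (3), plum (1), creeps (1) → 5
Total: 5 + 7 + 5 = 17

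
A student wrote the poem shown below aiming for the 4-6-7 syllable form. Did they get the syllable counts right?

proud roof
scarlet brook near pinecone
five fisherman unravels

No

Line 1: proud(1) + roof(1) = 2 (expected 4)
Line 2: scarlet(2) + brook(1) + near(1) + pinecone(2) = 6 ✓
Line 3: five(1) + fisherman(3) + unravels(3) = 7 ✓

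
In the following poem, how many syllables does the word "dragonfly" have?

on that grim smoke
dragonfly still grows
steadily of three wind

3

"dragonfly" has 3 syllables.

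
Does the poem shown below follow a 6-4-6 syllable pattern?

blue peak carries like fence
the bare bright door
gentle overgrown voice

Yes

Line 1: blue(1) + peak(1) + carries(2) + like(1) + fence(1) = 6 ✓
Line 2: the(1) + bare(1) + bright(1) + door(1) = 4 ✓
Line 3: gentle(2) + overgrown(3) + voice(1) = 6 ✓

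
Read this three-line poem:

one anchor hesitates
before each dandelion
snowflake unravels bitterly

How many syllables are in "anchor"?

2

"anchor" has 2 syllables.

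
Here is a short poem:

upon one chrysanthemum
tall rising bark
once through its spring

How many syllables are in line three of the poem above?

Line three: once(1) + through(1) + its(1) + spring(1) = 4

4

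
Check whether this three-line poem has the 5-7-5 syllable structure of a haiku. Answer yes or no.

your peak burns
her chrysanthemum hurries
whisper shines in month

No

Line 1: your (1), peak (1), burns (1) → 3 (expected 5)
Line 2: her (1), chrysanthemum (4), hurries (2) → 7 ✓
Line 3: whisper (2), shines (1), in (1), month (1) → 5 ✓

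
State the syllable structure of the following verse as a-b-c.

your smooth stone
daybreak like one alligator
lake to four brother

3-8-5

Line 1: your(1) + smooth(1) + stone(1) = 3
Line 2: daybreak(2) + like(1) + one(1) + alligator(4) = 8
Line 3: lake(1) + to(1) + four(1) + brother(2) = 5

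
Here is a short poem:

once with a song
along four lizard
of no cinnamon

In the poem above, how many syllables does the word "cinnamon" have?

3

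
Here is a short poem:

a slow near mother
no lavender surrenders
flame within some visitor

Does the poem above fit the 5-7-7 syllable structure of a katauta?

Yes

Line 1: a (1), slow (1), near (1), mother (2) → 5 ✓
Line 2: no (1), lavender (3), surrenders (3) → 7 ✓
Line 3: flame (1), within (2), some (1), visitor (3) → 7 ✓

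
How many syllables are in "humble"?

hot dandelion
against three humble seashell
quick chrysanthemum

2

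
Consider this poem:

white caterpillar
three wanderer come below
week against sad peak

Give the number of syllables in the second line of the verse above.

The second line: three (1), wanderer (3), come (1), below (2) → 7

7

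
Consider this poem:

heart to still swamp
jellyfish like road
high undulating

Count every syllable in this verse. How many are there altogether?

14

Line 1: heart(1) + to(1) + still(1) + swamp(1) = 4
Line 2: jellyfish(3) + like(1) + road(1) = 5
Line 3: high(1) + undulating(4) = 5
Total: 4 + 5 + 5 = 14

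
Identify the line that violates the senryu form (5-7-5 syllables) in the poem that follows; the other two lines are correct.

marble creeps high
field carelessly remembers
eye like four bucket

Line 1: "marble creeps high": 2+1+1 = 4 (expected 5)
Line 2: "field carelessly remembers": 1+3+3 = 7 ✓
Line 3: "eye like four bucket": 1+1+1+2 = 5 ✓

Line 1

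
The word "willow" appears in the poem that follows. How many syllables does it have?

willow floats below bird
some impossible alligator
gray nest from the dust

"willow" has 2 syllables.

2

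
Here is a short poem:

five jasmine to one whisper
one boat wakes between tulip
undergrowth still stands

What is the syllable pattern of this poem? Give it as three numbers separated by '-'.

7-7-5

Line 1: five(1) + jasmine(2) + to(1) + one(1) + whisper(2) = 7
Line 2: one(1) + boat(1) + wakes(1) + between(2) + tulip(2) = 7
Line 3: undergrowth(3) + still(1) + stands(1) = 5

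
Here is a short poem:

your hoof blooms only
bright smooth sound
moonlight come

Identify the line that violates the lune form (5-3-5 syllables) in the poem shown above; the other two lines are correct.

The third line

Line 1: your (1), hoof (1), blooms (1), only (2) → 5 ✓
Line 2: bright (1), smooth (1), sound (1) → 3 ✓
Line 3: moonlight (2), come (1) → 3 (expected 5)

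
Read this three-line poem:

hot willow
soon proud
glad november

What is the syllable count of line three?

Line three: glad (1), november (3) → 4

4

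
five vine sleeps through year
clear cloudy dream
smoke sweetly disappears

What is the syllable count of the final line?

6

The final line: smoke(1) + sweetly(2) + disappears(3) = 6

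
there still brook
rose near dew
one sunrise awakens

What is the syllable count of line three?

Line three: one (1), sunrise (2), awakens (3) → 6

6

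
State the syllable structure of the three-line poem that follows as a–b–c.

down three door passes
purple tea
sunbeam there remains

5–3–5

Line 1: "down three door passes": 1+1+1+2 = 5
Line 2: "purple tea": 2+1 = 3
Line 3: "sunbeam there remains": 2+1+2 = 5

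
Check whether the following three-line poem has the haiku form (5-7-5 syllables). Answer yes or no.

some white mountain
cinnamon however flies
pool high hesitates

No

Line 1: "some white mountain": 1+1+2 = 4 (expected 5)
Line 2: "cinnamon however flies": 3+3+1 = 7 ✓
Line 3: "pool high hesitates": 1+1+3 = 5 ✓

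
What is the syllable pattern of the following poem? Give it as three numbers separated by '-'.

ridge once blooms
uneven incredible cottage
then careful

3-9-3

Line 1: ridge (1), once (1), blooms (1) → 3
Line 2: uneven (3), incredible (4), cottage (2) → 9
Line 3: then (1), careful (2) → 3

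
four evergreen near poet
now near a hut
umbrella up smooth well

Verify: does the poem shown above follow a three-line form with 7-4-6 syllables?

Line 1: "four evergreen near poet": 1+3+1+2 = 7 ✓
Line 2: "now near a hut": 1+1+1+1 = 4 ✓
Line 3: "umbrella up smooth well": 3+1+1+1 = 6 ✓

Yes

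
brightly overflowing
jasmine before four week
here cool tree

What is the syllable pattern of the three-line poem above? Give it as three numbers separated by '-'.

Line 1: brightly (2), overflowing (4) → 6
Line 2: jasmine (2), before (2), four (1), week (1) → 6
Line 3: here (1), cool (1), tree (1) → 3

6-6-3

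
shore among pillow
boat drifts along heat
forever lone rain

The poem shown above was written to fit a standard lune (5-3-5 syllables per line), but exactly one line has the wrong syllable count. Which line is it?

The second line

Line 1: shore(1) + among(2) + pillow(2) = 5 ✓
Line 2: boat(1) + drifts(1) + along(2) + heat(1) = 5 (expected 3)
Line 3: forever(3) + lone(1) + rain(1) = 5 ✓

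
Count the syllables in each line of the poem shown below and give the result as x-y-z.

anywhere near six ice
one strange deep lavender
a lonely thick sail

Line 1: "anywhere near six ice": 3+1+1+1 = 6
Line 2: "one strange deep lavender": 1+1+1+3 = 6
Line 3: "a lonely thick sail": 1+2+1+1 = 5

6-6-5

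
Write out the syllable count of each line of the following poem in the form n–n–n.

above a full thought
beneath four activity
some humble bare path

5–7–5

Line 1: above (2), a (1), full (1), thought (1) → 5
Line 2: beneath (2), four (1), activity (4) → 7
Line 3: some (1), humble (2), bare (1), path (1) → 5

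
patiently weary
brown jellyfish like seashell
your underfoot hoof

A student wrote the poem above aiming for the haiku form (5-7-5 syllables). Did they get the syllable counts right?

Line 1: "patiently weary": 3+2 = 5 ✓
Line 2: "brown jellyfish like seashell": 1+3+1+2 = 7 ✓
Line 3: "your underfoot hoof": 1+3+1 = 5 ✓

Yes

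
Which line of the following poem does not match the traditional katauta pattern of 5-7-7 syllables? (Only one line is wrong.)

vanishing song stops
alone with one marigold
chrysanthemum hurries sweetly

Line 1: vanishing (3), song (1), stops (1) → 5 ✓
Line 2: alone (2), with (1), one (1), marigold (3) → 7 ✓
Line 3: chrysanthemum (4), hurries (2), sweetly (2) → 8 (expected 7)

Line 3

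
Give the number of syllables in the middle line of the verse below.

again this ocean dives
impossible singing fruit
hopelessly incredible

The middle line: "impossible singing fruit": 4+2+1 = 7

7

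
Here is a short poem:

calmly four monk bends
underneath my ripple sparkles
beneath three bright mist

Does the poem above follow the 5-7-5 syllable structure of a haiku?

Line 1: "calmly four monk bends": 2+1+1+1 = 5 ✓
Line 2: "underneath my ripple sparkles": 3+1+2+2 = 8 (expected 7)
Line 3: "beneath three bright mist": 2+1+1+1 = 5 ✓

No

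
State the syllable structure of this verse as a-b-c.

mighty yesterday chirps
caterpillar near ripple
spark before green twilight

6-7-6

Line 1: "mighty yesterday chirps": 2+3+1 = 6
Line 2: "caterpillar near ripple": 4+1+2 = 7
Line 3: "spark before green twilight": 1+2+1+2 = 6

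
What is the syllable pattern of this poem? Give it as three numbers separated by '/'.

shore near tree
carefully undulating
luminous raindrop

Line 1: shore(1) + near(1) + tree(1) = 3
Line 2: carefully(3) + undulating(4) = 7
Line 3: luminous(3) + raindrop(2) = 5

3/7/5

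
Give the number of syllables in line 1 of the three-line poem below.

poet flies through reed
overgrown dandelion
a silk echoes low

5

Line 1: poet(2) + flies(1) + through(1) + reed(1) = 5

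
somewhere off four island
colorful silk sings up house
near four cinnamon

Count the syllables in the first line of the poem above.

6

The first line: somewhere(2) + off(1) + four(1) + island(2) = 6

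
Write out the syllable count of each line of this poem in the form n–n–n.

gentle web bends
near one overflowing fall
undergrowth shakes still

4–7–5

Line 1: gentle(2) + web(1) + bends(1) = 4
Line 2: near(1) + one(1) + overflowing(4) + fall(1) = 7
Line 3: undergrowth(3) + shakes(1) + still(1) = 5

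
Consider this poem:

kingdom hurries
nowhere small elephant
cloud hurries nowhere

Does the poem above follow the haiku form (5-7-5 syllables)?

No

Line 1: kingdom(2) + hurries(2) = 4 (expected 5)
Line 2: nowhere(2) + small(1) + elephant(3) = 6 (expected 7)
Line 3: cloud(1) + hurries(2) + nowhere(2) = 5 ✓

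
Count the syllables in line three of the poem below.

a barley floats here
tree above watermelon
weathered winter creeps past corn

7

Line three: weathered (2), winter (2), creeps (1), past (1), corn (1) → 7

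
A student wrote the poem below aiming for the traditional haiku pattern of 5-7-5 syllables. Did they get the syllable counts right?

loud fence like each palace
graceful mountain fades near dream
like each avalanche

Line 1: "loud fence like each palace": 1+1+1+1+2 = 6 (expected 5)
Line 2: "graceful mountain fades near dream": 2+2+1+1+1 = 7 ✓
Line 3: "like each avalanche": 1+1+3 = 5 ✓

No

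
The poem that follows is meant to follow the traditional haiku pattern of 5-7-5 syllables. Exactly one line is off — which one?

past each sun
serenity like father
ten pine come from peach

The first line

Line 1: past(1) + each(1) + sun(1) = 3 (expected 5)
Line 2: serenity(4) + like(1) + father(2) = 7 ✓
Line 3: ten(1) + pine(1) + come(1) + from(1) + peach(1) = 5 ✓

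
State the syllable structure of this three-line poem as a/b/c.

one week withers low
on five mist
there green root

Line 1: one (1), week (1), withers (2), low (1) → 5
Line 2: on (1), five (1), mist (1) → 3
Line 3: there (1), green (1), root (1) → 3

5/3/3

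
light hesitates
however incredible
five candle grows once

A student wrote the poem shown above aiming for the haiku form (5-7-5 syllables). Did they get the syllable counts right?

No

Line 1: "light hesitates": 1+3 = 4 (expected 5)
Line 2: "however incredible": 3+4 = 7 ✓
Line 3: "five candle grows once": 1+2+1+1 = 5 ✓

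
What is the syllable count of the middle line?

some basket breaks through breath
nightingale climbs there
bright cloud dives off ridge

The middle line: nightingale(3) + climbs(1) + there(1) = 5

5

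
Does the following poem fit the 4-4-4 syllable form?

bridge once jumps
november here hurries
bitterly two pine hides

No

Line 1: "bridge once jumps": 1+1+1 = 3 (expected 4)
Line 2: "november here hurries": 3+1+2 = 6 (expected 4)
Line 3: "bitterly two pine hides": 3+1+1+1 = 6 (expected 4)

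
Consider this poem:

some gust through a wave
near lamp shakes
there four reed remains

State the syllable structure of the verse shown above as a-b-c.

Line 1: "some gust through a wave": 1+1+1+1+1 = 5
Line 2: "near lamp shakes": 1+1+1 = 3
Line 3: "there four reed remains": 1+1+1+2 = 5

5-3-5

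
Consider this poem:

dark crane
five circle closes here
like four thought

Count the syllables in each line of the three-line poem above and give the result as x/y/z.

2/6/3

Line 1: dark(1) + crane(1) = 2
Line 2: five(1) + circle(2) + closes(2) + here(1) = 6
Line 3: like(1) + four(1) + thought(1) = 3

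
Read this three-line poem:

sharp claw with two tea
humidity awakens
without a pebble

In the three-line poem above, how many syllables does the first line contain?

5

The first line: "sharp claw with two tea": 1+1+1+1+1 = 5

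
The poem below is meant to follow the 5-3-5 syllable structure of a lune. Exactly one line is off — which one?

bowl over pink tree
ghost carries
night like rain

Line 1: "bowl over pink tree": 1+2+1+1 = 5 ✓
Line 2: "ghost carries": 1+2 = 3 ✓
Line 3: "night like rain": 1+1+1 = 3 (expected 5)

Line 3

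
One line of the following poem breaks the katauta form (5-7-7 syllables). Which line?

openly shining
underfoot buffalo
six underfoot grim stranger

Line 1: openly (3), shining (2) → 5 ✓
Line 2: underfoot (3), buffalo (3) → 6 (expected 7)
Line 3: six (1), underfoot (3), grim (1), stranger (2) → 7 ✓

The second line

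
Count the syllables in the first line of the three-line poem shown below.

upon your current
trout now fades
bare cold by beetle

5

The first line: upon (2), your (1), current (2) → 5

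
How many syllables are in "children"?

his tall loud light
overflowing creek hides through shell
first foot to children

2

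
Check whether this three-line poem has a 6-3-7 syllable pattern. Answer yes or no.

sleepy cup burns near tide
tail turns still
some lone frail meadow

Line 1: "sleepy cup burns near tide": 2+1+1+1+1 = 6 ✓
Line 2: "tail turns still": 1+1+1 = 3 ✓
Line 3: "some lone frail meadow": 1+1+1+2 = 5 (expected 7)

No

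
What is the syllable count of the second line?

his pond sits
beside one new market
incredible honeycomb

The second line: beside(2) + one(1) + new(1) + market(2) = 6

6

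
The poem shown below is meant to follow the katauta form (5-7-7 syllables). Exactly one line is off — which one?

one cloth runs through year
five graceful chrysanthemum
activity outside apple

Line 3

Line 1: one(1) + cloth(1) + runs(1) + through(1) + year(1) = 5 ✓
Line 2: five(1) + graceful(2) + chrysanthemum(4) = 7 ✓
Line 3: activity(4) + outside(2) + apple(2) = 8 (expected 7)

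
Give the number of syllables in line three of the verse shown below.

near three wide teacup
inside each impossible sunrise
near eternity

Line three: "near eternity": 1+4 = 5

5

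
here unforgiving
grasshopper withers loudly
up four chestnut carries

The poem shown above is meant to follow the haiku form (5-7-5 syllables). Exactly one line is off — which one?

Line 1: here (1), unforgiving (4) → 5 ✓
Line 2: grasshopper (3), withers (2), loudly (2) → 7 ✓
Line 3: up (1), four (1), chestnut (2), carries (2) → 6 (expected 5)

Line 3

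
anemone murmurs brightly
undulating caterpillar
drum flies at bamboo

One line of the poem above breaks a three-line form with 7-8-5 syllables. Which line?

The first line

Line 1: anemone(4) + murmurs(2) + brightly(2) = 8 (expected 7)
Line 2: undulating(4) + caterpillar(4) = 8 ✓
Line 3: drum(1) + flies(1) + at(1) + bamboo(2) = 5 ✓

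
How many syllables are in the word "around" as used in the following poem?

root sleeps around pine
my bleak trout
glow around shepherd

2

"around" has 2 syllables.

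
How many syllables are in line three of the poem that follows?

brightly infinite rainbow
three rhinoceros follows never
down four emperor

Line three: down (1), four (1), emperor (3) → 5

5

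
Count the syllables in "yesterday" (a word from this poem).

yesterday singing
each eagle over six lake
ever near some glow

3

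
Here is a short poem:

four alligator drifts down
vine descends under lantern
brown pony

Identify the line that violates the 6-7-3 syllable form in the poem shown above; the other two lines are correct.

The first line

Line 1: four (1), alligator (4), drifts (1), down (1) → 7 (expected 6)
Line 2: vine (1), descends (2), under (2), lantern (2) → 7 ✓
Line 3: brown (1), pony (2) → 3 ✓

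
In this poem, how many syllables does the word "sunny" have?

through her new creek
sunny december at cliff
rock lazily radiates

2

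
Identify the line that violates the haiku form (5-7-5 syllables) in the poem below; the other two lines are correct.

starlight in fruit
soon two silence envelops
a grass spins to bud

The first line

Line 1: starlight (2), in (1), fruit (1) → 4 (expected 5)
Line 2: soon (1), two (1), silence (2), envelops (3) → 7 ✓
Line 3: a (1), grass (1), spins (1), to (1), bud (1) → 5 ✓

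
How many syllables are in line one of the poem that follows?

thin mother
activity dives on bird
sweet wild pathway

3

Line one: "thin mother": 1+2 = 3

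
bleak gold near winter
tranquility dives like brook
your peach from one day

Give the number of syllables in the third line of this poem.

The third line: "your peach from one day": 1+1+1+1+1 = 5

5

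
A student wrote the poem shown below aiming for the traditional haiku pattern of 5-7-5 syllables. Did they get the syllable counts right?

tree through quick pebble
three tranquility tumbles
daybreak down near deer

Line 1: "tree through quick pebble": 1+1+1+2 = 5 ✓
Line 2: "three tranquility tumbles": 1+4+2 = 7 ✓
Line 3: "daybreak down near deer": 2+1+1+1 = 5 ✓

Yes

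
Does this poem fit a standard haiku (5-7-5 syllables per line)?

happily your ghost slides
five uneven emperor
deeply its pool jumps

No

Line 1: happily (3), your (1), ghost (1), slides (1) → 6 (expected 5)
Line 2: five (1), uneven (3), emperor (3) → 7 ✓
Line 3: deeply (2), its (1), pool (1), jumps (1) → 5 ✓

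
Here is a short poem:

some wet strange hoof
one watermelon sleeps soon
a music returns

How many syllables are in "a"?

1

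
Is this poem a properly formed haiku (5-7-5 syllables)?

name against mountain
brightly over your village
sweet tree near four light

Line 1: "name against mountain": 1+2+2 = 5 ✓
Line 2: "brightly over your village": 2+2+1+2 = 7 ✓
Line 3: "sweet tree near four light": 1+1+1+1+1 = 5 ✓

Yes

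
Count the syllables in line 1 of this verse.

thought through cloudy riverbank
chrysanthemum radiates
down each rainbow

Line 1: "thought through cloudy riverbank": 1+1+2+3 = 7

7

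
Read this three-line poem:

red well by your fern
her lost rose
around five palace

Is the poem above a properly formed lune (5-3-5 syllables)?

Yes

Line 1: red(1) + well(1) + by(1) + your(1) + fern(1) = 5 ✓
Line 2: her(1) + lost(1) + rose(1) = 3 ✓
Line 3: around(2) + five(1) + palace(2) = 5 ✓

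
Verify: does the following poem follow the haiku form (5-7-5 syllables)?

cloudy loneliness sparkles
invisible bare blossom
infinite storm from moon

No

Line 1: cloudy(2) + loneliness(3) + sparkles(2) = 7 (expected 5)
Line 2: invisible(4) + bare(1) + blossom(2) = 7 ✓
Line 3: infinite(3) + storm(1) + from(1) + moon(1) = 6 (expected 5)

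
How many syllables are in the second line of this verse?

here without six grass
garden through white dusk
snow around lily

The second line: "garden through white dusk": 2+1+1+1 = 5

5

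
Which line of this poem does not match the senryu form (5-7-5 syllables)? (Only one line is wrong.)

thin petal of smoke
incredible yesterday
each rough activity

The third line

Line 1: thin (1), petal (2), of (1), smoke (1) → 5 ✓
Line 2: incredible (4), yesterday (3) → 7 ✓
Line 3: each (1), rough (1), activity (4) → 6 (expected 5)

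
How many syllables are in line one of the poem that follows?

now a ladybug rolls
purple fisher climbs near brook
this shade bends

6

Line one: "now a ladybug rolls": 1+1+3+1 = 6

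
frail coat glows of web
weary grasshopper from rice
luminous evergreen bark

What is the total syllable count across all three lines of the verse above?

Line 1: frail(1) + coat(1) + glows(1) + of(1) + web(1) = 5
Line 2: weary(2) + grasshopper(3) + from(1) + rice(1) = 7
Line 3: luminous(3) + evergreen(3) + bark(1) = 7
Total: 5 + 7 + 7 = 19

19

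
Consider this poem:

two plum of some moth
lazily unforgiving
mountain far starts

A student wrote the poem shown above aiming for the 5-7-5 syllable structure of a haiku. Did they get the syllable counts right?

Line 1: two (1), plum (1), of (1), some (1), moth (1) → 5 ✓
Line 2: lazily (3), unforgiving (4) → 7 ✓
Line 3: mountain (2), far (1), starts (1) → 4 (expected 5)

No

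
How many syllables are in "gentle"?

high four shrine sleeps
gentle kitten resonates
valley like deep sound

2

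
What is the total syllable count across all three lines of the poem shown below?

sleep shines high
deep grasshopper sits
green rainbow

Line 1: sleep(1) + shines(1) + high(1) = 3
Line 2: deep(1) + grasshopper(3) + sits(1) = 5
Line 3: green(1) + rainbow(2) = 3
Total: 3 + 5 + 3 = 11

11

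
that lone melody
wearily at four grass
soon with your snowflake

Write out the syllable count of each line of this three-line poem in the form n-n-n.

5-6-5

Line 1: "that lone melody": 1+1+3 = 5
Line 2: "wearily at four grass": 3+1+1+1 = 6
Line 3: "soon with your snowflake": 1+1+1+2 = 5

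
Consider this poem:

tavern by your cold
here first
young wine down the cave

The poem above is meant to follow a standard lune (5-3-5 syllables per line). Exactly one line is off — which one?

Line 1: tavern (2), by (1), your (1), cold (1) → 5 ✓
Line 2: here (1), first (1) → 2 (expected 3)
Line 3: young (1), wine (1), down (1), the (1), cave (1) → 5 ✓

Line 2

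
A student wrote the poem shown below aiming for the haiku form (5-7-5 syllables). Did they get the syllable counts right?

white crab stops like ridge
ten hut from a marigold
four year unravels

Line 1: white(1) + crab(1) + stops(1) + like(1) + ridge(1) = 5 ✓
Line 2: ten(1) + hut(1) + from(1) + a(1) + marigold(3) = 7 ✓
Line 3: four(1) + year(1) + unravels(3) = 5 ✓

Yes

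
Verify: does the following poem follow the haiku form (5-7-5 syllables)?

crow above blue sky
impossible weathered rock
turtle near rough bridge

Yes

Line 1: crow(1) + above(2) + blue(1) + sky(1) = 5 ✓
Line 2: impossible(4) + weathered(2) + rock(1) = 7 ✓
Line 3: turtle(2) + near(1) + rough(1) + bridge(1) = 5 ✓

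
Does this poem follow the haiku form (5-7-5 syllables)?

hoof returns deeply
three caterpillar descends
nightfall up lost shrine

Line 1: hoof (1), returns (2), deeply (2) → 5 ✓
Line 2: three (1), caterpillar (4), descends (2) → 7 ✓
Line 3: nightfall (2), up (1), lost (1), shrine (1) → 5 ✓

Yes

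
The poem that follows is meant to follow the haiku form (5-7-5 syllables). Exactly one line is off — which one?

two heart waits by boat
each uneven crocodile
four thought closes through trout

Line 1: "two heart waits by boat": 1+1+1+1+1 = 5 ✓
Line 2: "each uneven crocodile": 1+3+3 = 7 ✓
Line 3: "four thought closes through trout": 1+1+2+1+1 = 6 (expected 5)

The third line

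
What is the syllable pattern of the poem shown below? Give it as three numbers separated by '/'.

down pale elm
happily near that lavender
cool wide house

3/8/3

Line 1: down(1) + pale(1) + elm(1) = 3
Line 2: happily(3) + near(1) + that(1) + lavender(3) = 8
Line 3: cool(1) + wide(1) + house(1) = 3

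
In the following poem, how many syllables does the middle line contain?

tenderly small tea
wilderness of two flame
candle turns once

6

The middle line: wilderness(3) + of(1) + two(1) + flame(1) = 6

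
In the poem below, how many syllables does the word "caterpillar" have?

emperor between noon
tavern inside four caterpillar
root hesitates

4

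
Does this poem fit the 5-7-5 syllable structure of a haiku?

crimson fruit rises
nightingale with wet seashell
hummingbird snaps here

Line 1: crimson(2) + fruit(1) + rises(2) = 5 ✓
Line 2: nightingale(3) + with(1) + wet(1) + seashell(2) = 7 ✓
Line 3: hummingbird(3) + snaps(1) + here(1) = 5 ✓

Yes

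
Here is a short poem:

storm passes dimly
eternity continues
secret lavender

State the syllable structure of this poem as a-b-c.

5-7-5

Line 1: storm (1), passes (2), dimly (2) → 5
Line 2: eternity (4), continues (3) → 7
Line 3: secret (2), lavender (3) → 5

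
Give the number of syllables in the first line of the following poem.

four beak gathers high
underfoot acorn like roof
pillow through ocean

5

The first line: four(1) + beak(1) + gathers(2) + high(1) = 5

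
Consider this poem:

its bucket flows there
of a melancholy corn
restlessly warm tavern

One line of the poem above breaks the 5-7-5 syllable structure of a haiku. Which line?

Line 1: its(1) + bucket(2) + flows(1) + there(1) = 5 ✓
Line 2: of(1) + a(1) + melancholy(4) + corn(1) = 7 ✓
Line 3: restlessly(3) + warm(1) + tavern(2) = 6 (expected 5)

The third line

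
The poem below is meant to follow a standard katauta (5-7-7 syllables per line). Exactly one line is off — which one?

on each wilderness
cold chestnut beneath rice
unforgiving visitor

The second line

Line 1: "on each wilderness": 1+1+3 = 5 ✓
Line 2: "cold chestnut beneath rice": 1+2+2+1 = 6 (expected 7)
Line 3: "unforgiving visitor": 4+3 = 7 ✓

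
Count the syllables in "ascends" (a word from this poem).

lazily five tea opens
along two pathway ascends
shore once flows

2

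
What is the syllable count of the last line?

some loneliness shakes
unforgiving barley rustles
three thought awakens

5

The last line: three(1) + thought(1) + awakens(3) = 5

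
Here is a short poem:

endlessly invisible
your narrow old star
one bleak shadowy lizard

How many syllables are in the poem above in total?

Line 1: "endlessly invisible": 3+4 = 7
Line 2: "your narrow old star": 1+2+1+1 = 5
Line 3: "one bleak shadowy lizard": 1+1+3+2 = 7
Total: 7 + 5 + 7 = 19

19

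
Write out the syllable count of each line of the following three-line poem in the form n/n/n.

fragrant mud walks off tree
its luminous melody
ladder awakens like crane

Line 1: fragrant (2), mud (1), walks (1), off (1), tree (1) → 6
Line 2: its (1), luminous (3), melody (3) → 7
Line 3: ladder (2), awakens (3), like (1), crane (1) → 7

6/7/7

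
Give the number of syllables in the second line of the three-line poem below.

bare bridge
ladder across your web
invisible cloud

6

The second line: "ladder across your web": 2+2+1+1 = 6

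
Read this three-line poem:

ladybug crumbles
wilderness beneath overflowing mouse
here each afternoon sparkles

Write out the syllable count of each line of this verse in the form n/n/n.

Line 1: ladybug(3) + crumbles(2) = 5
Line 2: wilderness(3) + beneath(2) + overflowing(4) + mouse(1) = 10
Line 3: here(1) + each(1) + afternoon(3) + sparkles(2) = 7

5/10/7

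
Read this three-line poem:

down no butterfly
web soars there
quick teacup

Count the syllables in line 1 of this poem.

5

Line 1: down(1) + no(1) + butterfly(3) = 5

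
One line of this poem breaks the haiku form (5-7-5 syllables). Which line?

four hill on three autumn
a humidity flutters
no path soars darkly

Line 1: "four hill on three autumn": 1+1+1+1+2 = 6 (expected 5)
Line 2: "a humidity flutters": 1+4+2 = 7 ✓
Line 3: "no path soars darkly": 1+1+1+2 = 5 ✓

Line 1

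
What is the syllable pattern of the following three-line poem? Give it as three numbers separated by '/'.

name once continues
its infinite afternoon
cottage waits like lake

5/7/5

Line 1: "name once continues": 1+1+3 = 5
Line 2: "its infinite afternoon": 1+3+3 = 7
Line 3: "cottage waits like lake": 2+1+1+1 = 5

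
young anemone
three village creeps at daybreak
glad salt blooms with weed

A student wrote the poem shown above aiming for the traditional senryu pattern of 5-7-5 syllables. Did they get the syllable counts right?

Line 1: young(1) + anemone(4) = 5 ✓
Line 2: three(1) + village(2) + creeps(1) + at(1) + daybreak(2) = 7 ✓
Line 3: glad(1) + salt(1) + blooms(1) + with(1) + weed(1) = 5 ✓

Yes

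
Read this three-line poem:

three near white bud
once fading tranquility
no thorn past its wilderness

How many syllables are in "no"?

1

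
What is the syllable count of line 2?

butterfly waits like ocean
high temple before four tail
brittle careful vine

Line 2: "high temple before four tail": 1+2+2+1+1 = 7

7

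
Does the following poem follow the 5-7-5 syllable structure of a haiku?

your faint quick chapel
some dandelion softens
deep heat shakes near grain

Yes

Line 1: your(1) + faint(1) + quick(1) + chapel(2) = 5 ✓
Line 2: some(1) + dandelion(4) + softens(2) = 7 ✓
Line 3: deep(1) + heat(1) + shakes(1) + near(1) + grain(1) = 5 ✓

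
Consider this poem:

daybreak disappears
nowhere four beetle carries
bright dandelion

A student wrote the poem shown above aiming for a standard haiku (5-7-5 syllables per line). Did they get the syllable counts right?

Line 1: daybreak(2) + disappears(3) = 5 ✓
Line 2: nowhere(2) + four(1) + beetle(2) + carries(2) = 7 ✓
Line 3: bright(1) + dandelion(4) = 5 ✓

Yes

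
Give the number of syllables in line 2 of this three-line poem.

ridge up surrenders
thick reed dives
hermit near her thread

3

Line 2: thick(1) + reed(1) + dives(1) = 3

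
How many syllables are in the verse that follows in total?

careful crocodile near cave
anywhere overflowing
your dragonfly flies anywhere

Line 1: careful (2), crocodile (3), near (1), cave (1) → 7
Line 2: anywhere (3), overflowing (4) → 7
Line 3: your (1), dragonfly (3), flies (1), anywhere (3) → 8
Total: 7 + 7 + 8 = 22

22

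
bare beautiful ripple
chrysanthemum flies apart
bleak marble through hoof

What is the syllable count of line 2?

Line 2: "chrysanthemum flies apart": 4+1+2 = 7

7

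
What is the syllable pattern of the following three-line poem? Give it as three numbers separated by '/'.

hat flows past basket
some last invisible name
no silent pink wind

5/7/5

Line 1: hat(1) + flows(1) + past(1) + basket(2) = 5
Line 2: some(1) + last(1) + invisible(4) + name(1) = 7
Line 3: no(1) + silent(2) + pink(1) + wind(1) = 5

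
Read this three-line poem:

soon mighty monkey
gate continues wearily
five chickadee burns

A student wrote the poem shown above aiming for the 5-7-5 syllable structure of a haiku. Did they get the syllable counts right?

Line 1: soon(1) + mighty(2) + monkey(2) = 5 ✓
Line 2: gate(1) + continues(3) + wearily(3) = 7 ✓
Line 3: five(1) + chickadee(3) + burns(1) = 5 ✓

Yes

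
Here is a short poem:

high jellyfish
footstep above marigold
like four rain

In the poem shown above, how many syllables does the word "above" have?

2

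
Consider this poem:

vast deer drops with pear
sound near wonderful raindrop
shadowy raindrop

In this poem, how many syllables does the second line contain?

7

The second line: sound (1), near (1), wonderful (3), raindrop (2) → 7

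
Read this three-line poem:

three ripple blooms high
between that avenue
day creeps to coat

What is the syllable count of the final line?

The final line: day(1) + creeps(1) + to(1) + coat(1) = 4

4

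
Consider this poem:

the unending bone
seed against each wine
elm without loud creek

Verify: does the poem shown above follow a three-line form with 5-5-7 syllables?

No

Line 1: "the unending bone": 1+3+1 = 5 ✓
Line 2: "seed against each wine": 1+2+1+1 = 5 ✓
Line 3: "elm without loud creek": 1+2+1+1 = 5 (expected 7)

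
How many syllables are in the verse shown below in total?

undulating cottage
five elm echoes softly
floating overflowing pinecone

Line 1: "undulating cottage": 4+2 = 6
Line 2: "five elm echoes softly": 1+1+2+2 = 6
Line 3: "floating overflowing pinecone": 2+4+2 = 8
Total: 6 + 6 + 8 = 20

20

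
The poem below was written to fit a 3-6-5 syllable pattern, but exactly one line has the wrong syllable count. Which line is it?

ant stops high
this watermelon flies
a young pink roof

Line 1: "ant stops high": 1+1+1 = 3 ✓
Line 2: "this watermelon flies": 1+4+1 = 6 ✓
Line 3: "a young pink roof": 1+1+1+1 = 4 (expected 5)

Line 3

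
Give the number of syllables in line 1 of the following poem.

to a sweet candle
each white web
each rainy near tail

Line 1: to (1), a (1), sweet (1), candle (2) → 5

5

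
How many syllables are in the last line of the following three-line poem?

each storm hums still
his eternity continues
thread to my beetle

5

The last line: thread (1), to (1), my (1), beetle (2) → 5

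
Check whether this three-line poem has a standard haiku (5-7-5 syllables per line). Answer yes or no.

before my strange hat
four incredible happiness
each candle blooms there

Line 1: before (2), my (1), strange (1), hat (1) → 5 ✓
Line 2: four (1), incredible (4), happiness (3) → 8 (expected 7)
Line 3: each (1), candle (2), blooms (1), there (1) → 5 ✓

No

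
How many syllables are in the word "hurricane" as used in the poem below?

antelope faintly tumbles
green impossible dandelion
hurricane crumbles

"hurricane" has 3 syllables.

3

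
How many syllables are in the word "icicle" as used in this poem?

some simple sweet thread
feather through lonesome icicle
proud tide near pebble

"icicle" has 3 syllables.

3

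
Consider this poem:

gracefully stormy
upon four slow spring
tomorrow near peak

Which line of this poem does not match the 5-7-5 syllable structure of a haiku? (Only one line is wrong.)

Line 1: "gracefully stormy": 3+2 = 5 ✓
Line 2: "upon four slow spring": 2+1+1+1 = 5 (expected 7)
Line 3: "tomorrow near peak": 3+1+1 = 5 ✓

Line 2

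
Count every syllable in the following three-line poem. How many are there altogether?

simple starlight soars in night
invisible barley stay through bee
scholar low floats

Line 1: simple (2), starlight (2), soars (1), in (1), night (1) → 7
Line 2: invisible (4), barley (2), stay (1), through (1), bee (1) → 9
Line 3: scholar (2), low (1), floats (1) → 4
Total: 7 + 9 + 4 = 20

20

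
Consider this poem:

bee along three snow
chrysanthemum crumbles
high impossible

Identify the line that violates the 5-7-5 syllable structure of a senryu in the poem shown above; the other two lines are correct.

Line 1: bee(1) + along(2) + three(1) + snow(1) = 5 ✓
Line 2: chrysanthemum(4) + crumbles(2) = 6 (expected 7)
Line 3: high(1) + impossible(4) = 5 ✓

The second line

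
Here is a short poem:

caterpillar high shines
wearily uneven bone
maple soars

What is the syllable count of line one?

Line one: "caterpillar high shines": 4+1+1 = 6

6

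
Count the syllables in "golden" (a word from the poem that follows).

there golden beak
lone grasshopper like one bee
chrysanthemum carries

2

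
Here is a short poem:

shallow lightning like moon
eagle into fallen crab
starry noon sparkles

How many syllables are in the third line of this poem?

The third line: "starry noon sparkles": 2+1+2 = 5

5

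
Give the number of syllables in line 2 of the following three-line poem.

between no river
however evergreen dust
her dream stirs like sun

Line 2: "however evergreen dust": 3+3+1 = 7

7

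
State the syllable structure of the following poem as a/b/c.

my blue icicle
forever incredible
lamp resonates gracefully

Line 1: my(1) + blue(1) + icicle(3) = 5
Line 2: forever(3) + incredible(4) = 7
Line 3: lamp(1) + resonates(3) + gracefully(3) = 7

5/7/7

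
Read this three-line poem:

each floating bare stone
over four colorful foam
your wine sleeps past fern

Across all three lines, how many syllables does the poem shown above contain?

17

Line 1: each(1) + floating(2) + bare(1) + stone(1) = 5
Line 2: over(2) + four(1) + colorful(3) + foam(1) = 7
Line 3: your(1) + wine(1) + sleeps(1) + past(1) + fern(1) = 5
Total: 5 + 7 + 5 = 17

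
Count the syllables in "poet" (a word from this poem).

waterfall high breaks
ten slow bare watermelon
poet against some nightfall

2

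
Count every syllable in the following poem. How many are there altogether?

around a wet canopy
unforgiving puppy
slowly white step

Line 1: around (2), a (1), wet (1), canopy (3) → 7
Line 2: unforgiving (4), puppy (2) → 6
Line 3: slowly (2), white (1), step (1) → 4
Total: 7 + 6 + 4 = 17

17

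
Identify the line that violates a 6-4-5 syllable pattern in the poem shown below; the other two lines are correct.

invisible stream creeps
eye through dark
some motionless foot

Line 1: invisible(4) + stream(1) + creeps(1) = 6 ✓
Line 2: eye(1) + through(1) + dark(1) = 3 (expected 4)
Line 3: some(1) + motionless(3) + foot(1) = 5 ✓

The second line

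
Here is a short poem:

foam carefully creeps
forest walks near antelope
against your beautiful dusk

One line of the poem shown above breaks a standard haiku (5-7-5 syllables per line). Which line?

Line 1: foam(1) + carefully(3) + creeps(1) = 5 ✓
Line 2: forest(2) + walks(1) + near(1) + antelope(3) = 7 ✓
Line 3: against(2) + your(1) + beautiful(3) + dusk(1) = 7 (expected 5)

Line 3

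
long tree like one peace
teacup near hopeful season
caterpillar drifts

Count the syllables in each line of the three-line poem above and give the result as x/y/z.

5/7/5

Line 1: long(1) + tree(1) + like(1) + one(1) + peace(1) = 5
Line 2: teacup(2) + near(1) + hopeful(2) + season(2) = 7
Line 3: caterpillar(4) + drifts(1) = 5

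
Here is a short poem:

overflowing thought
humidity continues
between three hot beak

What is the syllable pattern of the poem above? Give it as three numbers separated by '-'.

5-7-5

Line 1: overflowing (4), thought (1) → 5
Line 2: humidity (4), continues (3) → 7
Line 3: between (2), three (1), hot (1), beak (1) → 5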